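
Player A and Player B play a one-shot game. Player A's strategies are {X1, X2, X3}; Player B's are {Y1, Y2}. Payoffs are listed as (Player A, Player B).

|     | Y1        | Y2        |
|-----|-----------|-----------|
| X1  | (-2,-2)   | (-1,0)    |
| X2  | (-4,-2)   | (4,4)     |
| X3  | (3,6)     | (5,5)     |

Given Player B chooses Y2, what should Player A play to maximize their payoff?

With Player B fixed at Y2, Player A's payoffs are: X1 → -1, X2 → 4, X3 → 5.
The maximum is 5, achieved by X3.

X3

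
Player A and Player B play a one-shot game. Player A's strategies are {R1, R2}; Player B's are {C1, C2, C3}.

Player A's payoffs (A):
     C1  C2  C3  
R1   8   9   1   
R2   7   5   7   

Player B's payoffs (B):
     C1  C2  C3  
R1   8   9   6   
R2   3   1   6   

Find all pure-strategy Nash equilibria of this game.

Find each player's best response to every opponent strategy; NE are the intersections.
Player A's best responses — vs C1: R1 (payoff 8); vs C2: R1 (payoff 9); vs C3: R2 (payoff 7).
Player B's best responses — vs R1: C2 (payoff 9); vs R2: C3 (payoff 6).
Mutual best responses occur at (R1, C2) and (R2, C3); at each, neither player gains by switching.

(R1, C2) and (R2, C3)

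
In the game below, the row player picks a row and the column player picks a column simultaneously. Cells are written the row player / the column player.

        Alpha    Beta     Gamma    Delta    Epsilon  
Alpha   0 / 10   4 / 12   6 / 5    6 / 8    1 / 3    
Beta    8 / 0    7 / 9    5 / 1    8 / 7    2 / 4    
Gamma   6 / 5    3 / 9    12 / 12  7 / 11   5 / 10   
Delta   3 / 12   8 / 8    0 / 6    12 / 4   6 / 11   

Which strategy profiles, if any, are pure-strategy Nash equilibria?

A profile is a Nash equilibrium when each player is best-responding to the other.
The row player's best responses — vs Alpha: Beta (payoff 8); vs Beta: Delta (payoff 8); vs Gamma: Gamma (payoff 12); vs Delta: Delta (payoff 12); vs Epsilon: Delta (payoff 6).
The column player's best responses — vs Alpha: Beta (payoff 12); vs Beta: Beta (payoff 9); vs Gamma: Gamma (payoff 12); vs Delta: Alpha (payoff 12).
The only mutual best response is (Gamma, Gamma); neither player gains by switching there.

(Gamma, Gamma)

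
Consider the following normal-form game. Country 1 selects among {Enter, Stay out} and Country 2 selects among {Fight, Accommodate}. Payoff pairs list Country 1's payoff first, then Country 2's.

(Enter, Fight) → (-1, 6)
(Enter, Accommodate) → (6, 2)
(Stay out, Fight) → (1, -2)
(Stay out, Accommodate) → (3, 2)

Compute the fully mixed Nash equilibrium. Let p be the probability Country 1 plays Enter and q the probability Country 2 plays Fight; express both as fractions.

p = 1/2, q = 3/5

Each player's mixing probability is pinned down by making the *other* player indifferent.
Country 2 indifferent between Fight and Accommodate: p·6 + (1−p)·(-2) = p·2 + (1−p)·2 ⟹ (-2) + 8p = 2 + 0p ⟹ p = 1/2.
Country 1 indifferent between Enter and Stay out: q·(-1) + (1−q)·6 = q·1 + (1−q)·3 ⟹ 6 + (-7)q = 3 + (-2)q ⟹ q = 3/5.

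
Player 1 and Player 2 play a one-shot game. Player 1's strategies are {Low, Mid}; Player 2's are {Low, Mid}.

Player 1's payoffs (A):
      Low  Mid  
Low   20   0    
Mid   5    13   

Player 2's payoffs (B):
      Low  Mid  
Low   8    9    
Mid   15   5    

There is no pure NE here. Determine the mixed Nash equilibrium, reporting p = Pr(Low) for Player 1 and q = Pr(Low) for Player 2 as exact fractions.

p = 10/11, q = 13/28

Each player's mixing probability is pinned down by making the *other* player indifferent.
Player 2 indifferent between Low and Mid: p·8 + (1−p)·15 = p·9 + (1−p)·5 ⟹ 15 + (-7)p = 5 + 4p ⟹ p = 10/11.
Player 1 indifferent between Low and Mid: q·20 + (1−q)·0 = q·5 + (1−q)·13 ⟹ 0 + 20q = 13 + (-8)q ⟹ q = 13/28.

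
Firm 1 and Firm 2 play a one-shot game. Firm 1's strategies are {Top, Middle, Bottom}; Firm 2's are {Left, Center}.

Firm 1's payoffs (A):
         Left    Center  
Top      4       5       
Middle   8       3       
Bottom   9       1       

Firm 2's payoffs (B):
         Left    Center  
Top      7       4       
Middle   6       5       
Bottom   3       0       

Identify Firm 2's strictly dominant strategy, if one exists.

A strategy is strictly dominant if it gives Firm 2 a strictly higher payoff than every other strategy, against every choice by the opponent.
Left strictly dominates: vs Top: 7 > 4; vs Middle: 6 > 5; vs Bottom: 3 > 0.

Left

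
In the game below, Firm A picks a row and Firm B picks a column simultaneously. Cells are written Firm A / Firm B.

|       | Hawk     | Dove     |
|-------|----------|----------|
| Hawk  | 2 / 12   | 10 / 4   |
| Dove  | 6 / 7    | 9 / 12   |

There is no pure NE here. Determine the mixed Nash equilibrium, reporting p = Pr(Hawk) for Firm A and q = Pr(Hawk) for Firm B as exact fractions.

p = 5/13, q = 1/5

Each player's mixing probability is pinned down by making the *other* player indifferent.
Firm B indifferent between Hawk and Dove: p·12 + (1−p)·7 = p·4 + (1−p)·12 ⟹ 7 + 5p = 12 + (-8)p ⟹ p = 5/13.
Firm A indifferent between Hawk and Dove: q·2 + (1−q)·10 = q·6 + (1−q)·9 ⟹ 10 + (-8)q = 9 + (-3)q ⟹ q = 1/5.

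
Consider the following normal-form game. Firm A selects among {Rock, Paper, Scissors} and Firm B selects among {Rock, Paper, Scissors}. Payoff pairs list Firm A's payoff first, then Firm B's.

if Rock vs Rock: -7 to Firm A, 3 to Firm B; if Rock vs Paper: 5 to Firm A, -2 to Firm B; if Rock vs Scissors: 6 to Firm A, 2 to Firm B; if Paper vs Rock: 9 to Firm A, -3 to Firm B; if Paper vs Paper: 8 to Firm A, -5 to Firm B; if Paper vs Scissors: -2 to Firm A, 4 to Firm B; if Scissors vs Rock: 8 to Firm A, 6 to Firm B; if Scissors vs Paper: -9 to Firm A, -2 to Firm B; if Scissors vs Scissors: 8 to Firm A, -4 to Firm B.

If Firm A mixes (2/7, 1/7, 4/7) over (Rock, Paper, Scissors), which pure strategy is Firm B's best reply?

Compute Firm B's expected payoff from each pure strategy against the given mix.
Rock: (2/7)·3 + (1/7)·(-3) + (4/7)·6 = 27/7
Paper: (2/7)·(-2) + (1/7)·(-5) + (4/7)·(-2) = -17/7
Scissors: (2/7)·2 + (1/7)·4 + (4/7)·(-4) = -8/7
Highest expected payoff is 27/7, from Rock.

Rock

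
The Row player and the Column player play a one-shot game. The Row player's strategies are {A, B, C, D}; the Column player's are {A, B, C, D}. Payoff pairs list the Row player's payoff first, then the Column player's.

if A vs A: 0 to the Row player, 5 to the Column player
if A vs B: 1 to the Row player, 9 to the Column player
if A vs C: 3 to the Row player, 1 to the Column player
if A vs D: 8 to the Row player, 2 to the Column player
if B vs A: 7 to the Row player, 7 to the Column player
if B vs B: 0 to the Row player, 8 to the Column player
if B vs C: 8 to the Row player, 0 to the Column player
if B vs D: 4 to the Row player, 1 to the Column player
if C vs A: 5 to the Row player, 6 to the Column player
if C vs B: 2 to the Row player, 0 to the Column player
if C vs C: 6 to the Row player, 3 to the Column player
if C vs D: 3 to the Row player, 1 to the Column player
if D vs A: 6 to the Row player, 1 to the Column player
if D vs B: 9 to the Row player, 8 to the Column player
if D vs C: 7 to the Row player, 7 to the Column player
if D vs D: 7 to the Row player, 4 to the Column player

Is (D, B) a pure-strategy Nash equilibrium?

Yes

Holding the Column player at B: the Row player gets 9 from D, versus 1 from A, 0 from B, 2 from C. No profitable deviation for the Row player.
Holding the Row player at D: the Column player gets 8 from B, versus 1 from A, 7 from C, 4 from D. No profitable deviation for the Column player either.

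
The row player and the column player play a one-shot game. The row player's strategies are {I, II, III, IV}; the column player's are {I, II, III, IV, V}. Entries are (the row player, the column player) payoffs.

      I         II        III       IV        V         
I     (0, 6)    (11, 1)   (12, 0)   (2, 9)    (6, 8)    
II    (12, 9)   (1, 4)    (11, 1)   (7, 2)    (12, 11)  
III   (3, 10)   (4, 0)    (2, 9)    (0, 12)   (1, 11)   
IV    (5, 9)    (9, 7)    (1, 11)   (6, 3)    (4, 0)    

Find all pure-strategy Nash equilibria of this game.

(II, V)

Check mutual best responses: a cell is a NE iff neither player can gain by unilaterally deviating.
The row player's best responses — vs I: II (payoff 12); vs II: I (payoff 11); vs III: I (payoff 12); vs IV: II (payoff 7); vs V: II (payoff 12).
The column player's best responses — vs I: IV (payoff 9); vs II: V (payoff 11); vs III: IV (payoff 12); vs IV: III (payoff 11).
The only mutual best response is (II, V); neither player gains by switching there.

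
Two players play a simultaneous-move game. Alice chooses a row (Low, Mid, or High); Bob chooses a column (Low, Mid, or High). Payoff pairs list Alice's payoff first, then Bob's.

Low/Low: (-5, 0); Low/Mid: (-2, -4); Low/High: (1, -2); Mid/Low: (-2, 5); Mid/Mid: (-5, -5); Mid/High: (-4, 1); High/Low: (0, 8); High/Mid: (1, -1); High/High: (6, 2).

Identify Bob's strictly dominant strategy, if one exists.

A strategy is strictly dominant if it gives Bob a strictly higher payoff than every other strategy, against every choice by the opponent.
Low strictly dominates: vs Low: 0 > each of {-4, -2}; vs Mid: 5 > each of {-5, 1}; vs High: 8 > each of {-1, 2}.

Low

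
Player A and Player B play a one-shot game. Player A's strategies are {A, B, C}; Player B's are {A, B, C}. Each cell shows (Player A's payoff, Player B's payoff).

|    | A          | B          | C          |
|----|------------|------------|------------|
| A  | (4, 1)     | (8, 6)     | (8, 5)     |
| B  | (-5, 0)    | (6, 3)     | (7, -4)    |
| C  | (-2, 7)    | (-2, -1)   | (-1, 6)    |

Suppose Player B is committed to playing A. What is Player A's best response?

A

With Player B fixed at A, Player A's payoffs are: A → 4, B → -5, C → -2.
The maximum is 4, achieved by A.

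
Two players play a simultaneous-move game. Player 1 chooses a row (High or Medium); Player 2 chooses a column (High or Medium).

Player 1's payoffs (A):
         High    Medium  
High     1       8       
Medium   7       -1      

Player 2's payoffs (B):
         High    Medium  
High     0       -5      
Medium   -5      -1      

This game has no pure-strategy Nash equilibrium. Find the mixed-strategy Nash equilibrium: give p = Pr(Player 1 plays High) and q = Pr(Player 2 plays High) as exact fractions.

In a mixed NE each player is indifferent between their pure strategies, so the opponent's mix sets the indifference.
Player 2 indifferent between High and Medium: p·0 + (1−p)·(-5) = p·(-5) + (1−p)·(-1) ⟹ (-5) + 5p = (-1) + (-4)p ⟹ p = 4/9.
Player 1 indifferent between High and Medium: q·1 + (1−q)·8 = q·7 + (1−q)·(-1) ⟹ 8 + (-7)q = (-1) + 8q ⟹ q = 3/5.

p = 4/9, q = 3/5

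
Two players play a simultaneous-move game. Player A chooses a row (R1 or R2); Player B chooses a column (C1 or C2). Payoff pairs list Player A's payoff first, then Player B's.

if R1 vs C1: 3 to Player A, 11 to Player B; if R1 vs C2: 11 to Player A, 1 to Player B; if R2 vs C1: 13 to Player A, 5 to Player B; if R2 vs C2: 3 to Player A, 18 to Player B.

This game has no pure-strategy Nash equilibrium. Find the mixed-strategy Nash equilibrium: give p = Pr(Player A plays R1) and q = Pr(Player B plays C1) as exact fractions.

p = 13/23, q = 4/9

Each player's mixing probability is pinned down by making the *other* player indifferent.
Player B indifferent between C1 and C2: p·11 + (1−p)·5 = p·1 + (1−p)·18 ⟹ 5 + 6p = 18 + (-17)p ⟹ p = 13/23.
Player A indifferent between R1 and R2: q·3 + (1−q)·11 = q·13 + (1−q)·3 ⟹ 11 + (-8)q = 3 + 10q ⟹ q = 4/9.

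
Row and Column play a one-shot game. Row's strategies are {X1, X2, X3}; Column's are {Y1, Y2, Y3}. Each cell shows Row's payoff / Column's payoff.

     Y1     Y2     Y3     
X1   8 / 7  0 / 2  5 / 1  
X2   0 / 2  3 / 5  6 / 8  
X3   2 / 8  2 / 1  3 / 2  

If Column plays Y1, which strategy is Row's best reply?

X1

With Column fixed at Y1, Row's payoffs are: X1 → 8, X2 → 0, X3 → 2.
The maximum is 8, achieved by X1.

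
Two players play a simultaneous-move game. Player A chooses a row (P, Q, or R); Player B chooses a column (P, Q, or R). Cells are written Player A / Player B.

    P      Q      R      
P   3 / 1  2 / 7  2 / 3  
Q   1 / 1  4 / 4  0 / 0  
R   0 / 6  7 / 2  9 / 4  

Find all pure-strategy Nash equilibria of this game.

There is no pure-strategy Nash equilibrium

Find each player's best response to every opponent strategy; NE are the intersections.
Player A's best responses — vs P: P (payoff 3); vs Q: R (payoff 7); vs R: R (payoff 9).
Player B's best responses — vs P: Q (payoff 7); vs Q: Q (payoff 4); vs R: P (payoff 6).
No cell has both players best-responding. For instance, Player A's best reply to Q is R, but against R Player B prefers P over Q.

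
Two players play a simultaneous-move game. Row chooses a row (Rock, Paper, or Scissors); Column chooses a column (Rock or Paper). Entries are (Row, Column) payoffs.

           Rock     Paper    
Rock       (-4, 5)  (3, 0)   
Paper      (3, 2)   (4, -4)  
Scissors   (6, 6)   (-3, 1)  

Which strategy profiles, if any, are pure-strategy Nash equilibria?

Check mutual best responses: a cell is a NE iff neither player can gain by unilaterally deviating.
Row's best responses — vs Rock: Scissors (payoff 6); vs Paper: Paper (payoff 4).
Column's best responses — vs Rock: Rock (payoff 5); vs Paper: Rock (payoff 2); vs Scissors: Rock (payoff 6).
The only mutual best response is (Scissors, Rock); neither player gains by switching there.

(Scissors, Rock)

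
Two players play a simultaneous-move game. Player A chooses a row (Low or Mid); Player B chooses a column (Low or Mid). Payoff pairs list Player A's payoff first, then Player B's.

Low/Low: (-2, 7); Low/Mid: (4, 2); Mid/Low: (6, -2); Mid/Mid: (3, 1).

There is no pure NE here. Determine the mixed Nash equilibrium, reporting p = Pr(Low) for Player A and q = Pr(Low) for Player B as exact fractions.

In a mixed NE each player is indifferent between their pure strategies, so the opponent's mix sets the indifference.
Player B indifferent between Low and Mid: p·7 + (1−p)·(-2) = p·2 + (1−p)·1 ⟹ (-2) + 9p = 1 + 1p ⟹ p = 3/8.
Player A indifferent between Low and Mid: q·(-2) + (1−q)·4 = q·6 + (1−q)·3 ⟹ 4 + (-6)q = 3 + 3q ⟹ q = 1/9.

p = 3/8, q = 1/9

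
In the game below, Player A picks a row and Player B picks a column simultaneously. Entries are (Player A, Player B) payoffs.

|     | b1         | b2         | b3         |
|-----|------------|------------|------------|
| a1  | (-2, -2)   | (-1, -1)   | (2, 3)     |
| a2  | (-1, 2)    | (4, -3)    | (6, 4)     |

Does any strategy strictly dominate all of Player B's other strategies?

Check whether one of Player B's strategies beats all alternatives regardless of what the opponent does.
b3 strictly dominates: vs a1: 3 > each of {-2, -1}; vs a2: 4 > each of {2, -3}.

b3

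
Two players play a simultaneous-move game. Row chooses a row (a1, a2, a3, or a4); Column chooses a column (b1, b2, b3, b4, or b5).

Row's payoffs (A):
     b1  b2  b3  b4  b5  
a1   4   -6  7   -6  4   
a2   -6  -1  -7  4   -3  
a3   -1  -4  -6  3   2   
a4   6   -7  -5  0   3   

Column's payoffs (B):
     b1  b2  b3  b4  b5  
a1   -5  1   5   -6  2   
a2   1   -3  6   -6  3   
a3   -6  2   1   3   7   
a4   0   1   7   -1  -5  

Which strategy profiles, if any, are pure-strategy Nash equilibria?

(a1, b3)

A profile is a Nash equilibrium when each player is best-responding to the other.
Row's best responses — vs b1: a4 (payoff 6); vs b2: a2 (payoff -1); vs b3: a1 (payoff 7); vs b4: a2 (payoff 4); vs b5: a1 (payoff 4).
Column's best responses — vs a1: b3 (payoff 5); vs a2: b3 (payoff 6); vs a3: b5 (payoff 7); vs a4: b3 (payoff 7).
The only mutual best response is (a1, b3); neither player gains by switching there.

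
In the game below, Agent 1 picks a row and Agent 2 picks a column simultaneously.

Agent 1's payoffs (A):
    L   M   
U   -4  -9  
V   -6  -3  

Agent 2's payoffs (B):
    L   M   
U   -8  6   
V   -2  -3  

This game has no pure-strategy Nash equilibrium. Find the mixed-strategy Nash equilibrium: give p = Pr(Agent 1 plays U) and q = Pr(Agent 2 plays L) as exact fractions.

Each player's mixing probability is pinned down by making the *other* player indifferent.
Agent 2 indifferent between L and M: p·(-8) + (1−p)·(-2) = p·6 + (1−p)·(-3) ⟹ (-2) + (-6)p = (-3) + 9p ⟹ p = 1/15.
Agent 1 indifferent between U and V: q·(-4) + (1−q)·(-9) = q·(-6) + (1−q)·(-3) ⟹ (-9) + 5q = (-3) + (-3)q ⟹ q = 3/4.

p = 1/15, q = 3/4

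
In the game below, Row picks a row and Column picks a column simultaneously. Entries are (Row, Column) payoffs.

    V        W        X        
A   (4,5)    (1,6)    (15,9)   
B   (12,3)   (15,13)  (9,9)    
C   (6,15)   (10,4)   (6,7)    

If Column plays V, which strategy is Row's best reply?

With Column fixed at V, Row's payoffs are: A → 4, B → 12, C → 6.
The maximum is 12, achieved by B.

B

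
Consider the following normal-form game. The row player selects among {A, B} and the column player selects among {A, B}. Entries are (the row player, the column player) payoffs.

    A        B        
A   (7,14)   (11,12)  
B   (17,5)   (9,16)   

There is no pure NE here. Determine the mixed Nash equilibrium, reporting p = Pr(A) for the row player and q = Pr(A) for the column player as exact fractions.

p = 11/13, q = 1/6

In a mixed NE each player is indifferent between their pure strategies, so the opponent's mix sets the indifference.
The column player indifferent between A and B: p·14 + (1−p)·5 = p·12 + (1−p)·16 ⟹ 5 + 9p = 16 + (-4)p ⟹ p = 11/13.
The row player indifferent between A and B: q·7 + (1−q)·11 = q·17 + (1−q)·9 ⟹ 11 + (-4)q = 9 + 8q ⟹ q = 1/6.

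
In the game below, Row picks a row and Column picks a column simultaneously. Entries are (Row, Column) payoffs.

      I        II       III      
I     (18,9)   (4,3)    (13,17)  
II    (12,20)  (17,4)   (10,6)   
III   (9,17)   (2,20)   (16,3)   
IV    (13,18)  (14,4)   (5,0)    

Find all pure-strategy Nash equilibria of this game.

No pure-strategy Nash equilibrium

Check mutual best responses: a cell is a NE iff neither player can gain by unilaterally deviating.
Row's best responses — vs I: I (payoff 18); vs II: II (payoff 17); vs III: III (payoff 16).
Column's best responses — vs I: III (payoff 17); vs II: I (payoff 20); vs III: II (payoff 20); vs IV: I (payoff 18).
No cell has both players best-responding. For instance, Row's best reply to I is I, but against I Column prefers III over I.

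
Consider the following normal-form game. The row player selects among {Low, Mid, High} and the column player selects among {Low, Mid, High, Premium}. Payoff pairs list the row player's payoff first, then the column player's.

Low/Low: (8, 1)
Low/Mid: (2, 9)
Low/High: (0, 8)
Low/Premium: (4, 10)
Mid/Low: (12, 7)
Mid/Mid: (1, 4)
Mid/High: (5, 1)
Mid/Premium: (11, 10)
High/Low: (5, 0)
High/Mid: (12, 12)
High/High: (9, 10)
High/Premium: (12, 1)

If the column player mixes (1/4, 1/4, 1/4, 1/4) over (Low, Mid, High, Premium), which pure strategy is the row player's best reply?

High

The row player's best reply maximizes expected payoff against the mix.
Low: (1/4)·8 + (1/4)·2 + (1/4)·0 + (1/4)·4 = 7/2
Mid: (1/4)·12 + (1/4)·1 + (1/4)·5 + (1/4)·11 = 29/4
High: (1/4)·5 + (1/4)·12 + (1/4)·9 + (1/4)·12 = 19/2
Highest expected payoff is 19/2, from High.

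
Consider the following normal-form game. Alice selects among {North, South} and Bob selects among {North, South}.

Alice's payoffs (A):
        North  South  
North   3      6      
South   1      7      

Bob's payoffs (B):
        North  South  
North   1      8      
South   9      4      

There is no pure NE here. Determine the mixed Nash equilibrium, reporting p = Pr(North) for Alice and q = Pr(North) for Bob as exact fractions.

p = 5/12, q = 1/3

In a mixed NE each player is indifferent between their pure strategies, so the opponent's mix sets the indifference.
Bob indifferent between North and South: p·1 + (1−p)·9 = p·8 + (1−p)·4 ⟹ 9 + (-8)p = 4 + 4p ⟹ p = 5/12.
Alice indifferent between North and South: q·3 + (1−q)·6 = q·1 + (1−q)·7 ⟹ 6 + (-3)q = 7 + (-6)q ⟹ q = 1/3.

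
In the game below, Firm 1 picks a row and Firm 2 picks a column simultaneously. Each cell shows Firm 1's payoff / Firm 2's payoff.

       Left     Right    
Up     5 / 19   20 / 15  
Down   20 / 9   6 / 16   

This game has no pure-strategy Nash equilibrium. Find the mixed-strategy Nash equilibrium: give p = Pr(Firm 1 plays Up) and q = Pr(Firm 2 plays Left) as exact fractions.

Each player's mixing probability is pinned down by making the *other* player indifferent.
Firm 2 indifferent between Left and Right: p·19 + (1−p)·9 = p·15 + (1−p)·16 ⟹ 9 + 10p = 16 + (-1)p ⟹ p = 7/11.
Firm 1 indifferent between Up and Down: q·5 + (1−q)·20 = q·20 + (1−q)·6 ⟹ 20 + (-15)q = 6 + 14q ⟹ q = 14/29.

p = 7/11, q = 14/29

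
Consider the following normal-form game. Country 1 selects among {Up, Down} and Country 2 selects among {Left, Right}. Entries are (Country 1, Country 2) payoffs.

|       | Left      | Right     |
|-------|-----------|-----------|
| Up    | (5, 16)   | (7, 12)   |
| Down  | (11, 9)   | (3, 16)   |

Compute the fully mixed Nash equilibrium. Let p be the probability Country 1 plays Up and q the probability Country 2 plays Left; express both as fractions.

p = 7/11, q = 2/5

In a mixed NE each player is indifferent between their pure strategies, so the opponent's mix sets the indifference.
Country 2 indifferent between Left and Right: p·16 + (1−p)·9 = p·12 + (1−p)·16 ⟹ 9 + 7p = 16 + (-4)p ⟹ p = 7/11.
Country 1 indifferent between Up and Down: q·5 + (1−q)·7 = q·11 + (1−q)·3 ⟹ 7 + (-2)q = 3 + 8q ⟹ q = 2/5.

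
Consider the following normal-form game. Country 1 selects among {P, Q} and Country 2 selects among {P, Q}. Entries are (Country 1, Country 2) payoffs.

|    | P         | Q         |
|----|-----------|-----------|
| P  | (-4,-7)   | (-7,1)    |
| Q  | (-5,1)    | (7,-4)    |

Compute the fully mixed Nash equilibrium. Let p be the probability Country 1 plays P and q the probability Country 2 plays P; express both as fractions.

p = 5/13, q = 14/15

In a mixed NE each player is indifferent between their pure strategies, so the opponent's mix sets the indifference.
Country 2 indifferent between P and Q: p·(-7) + (1−p)·1 = p·1 + (1−p)·(-4) ⟹ 1 + (-8)p = (-4) + 5p ⟹ p = 5/13.
Country 1 indifferent between P and Q: q·(-4) + (1−q)·(-7) = q·(-5) + (1−q)·7 ⟹ (-7) + 3q = 7 + (-12)q ⟹ q = 14/15.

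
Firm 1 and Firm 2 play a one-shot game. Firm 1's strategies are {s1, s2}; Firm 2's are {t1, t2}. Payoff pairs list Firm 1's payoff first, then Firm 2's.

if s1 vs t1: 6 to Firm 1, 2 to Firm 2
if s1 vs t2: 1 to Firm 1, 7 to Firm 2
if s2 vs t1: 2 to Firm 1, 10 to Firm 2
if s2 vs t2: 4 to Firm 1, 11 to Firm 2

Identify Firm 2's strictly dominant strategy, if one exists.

t2

Check whether one of Firm 2's strategies beats all alternatives regardless of what the opponent does.
t2 strictly dominates: vs s1: 7 > 2; vs s2: 11 > 10.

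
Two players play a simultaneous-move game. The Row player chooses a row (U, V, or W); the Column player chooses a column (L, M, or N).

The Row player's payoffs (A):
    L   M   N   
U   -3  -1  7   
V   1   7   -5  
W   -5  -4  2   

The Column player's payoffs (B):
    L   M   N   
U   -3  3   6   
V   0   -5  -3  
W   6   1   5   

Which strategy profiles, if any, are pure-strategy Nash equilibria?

Find each player's best response to every opponent strategy; NE are the intersections.
The Row player's best responses — vs L: V (payoff 1); vs M: V (payoff 7); vs N: U (payoff 7).
The Column player's best responses — vs U: N (payoff 6); vs V: L (payoff 0); vs W: L (payoff 6).
Mutual best responses occur at (U, N) and (V, L); at each, neither player gains by switching.

(U, N) and (V, L)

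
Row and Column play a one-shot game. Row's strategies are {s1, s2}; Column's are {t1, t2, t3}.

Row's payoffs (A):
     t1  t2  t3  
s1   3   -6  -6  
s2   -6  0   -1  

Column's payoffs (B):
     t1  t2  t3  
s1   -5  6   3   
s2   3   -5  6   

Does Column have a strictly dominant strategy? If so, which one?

None

A strategy is strictly dominant if it gives Column a strictly higher payoff than every other strategy, against every choice by the opponent.
t1 is not dominant: against s1, t2 gives 6 > -5.
t2 is not dominant: against s2, t1 gives 3 > -5.
t3 is not dominant: against s1, t2 gives 6 > 3.
No single strategy is best against every opponent action.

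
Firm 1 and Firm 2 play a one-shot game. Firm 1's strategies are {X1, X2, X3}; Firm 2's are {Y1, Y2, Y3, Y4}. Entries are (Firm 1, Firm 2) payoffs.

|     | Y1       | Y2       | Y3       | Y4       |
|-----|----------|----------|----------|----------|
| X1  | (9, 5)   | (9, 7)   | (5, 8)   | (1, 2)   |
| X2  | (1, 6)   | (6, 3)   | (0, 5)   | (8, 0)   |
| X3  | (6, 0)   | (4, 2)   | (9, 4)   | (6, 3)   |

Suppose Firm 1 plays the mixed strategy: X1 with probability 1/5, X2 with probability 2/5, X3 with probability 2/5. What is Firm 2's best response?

Y3

Firm 2's best reply maximizes expected payoff against the mix.
Y1: (1/5)·5 + (2/5)·6 + (2/5)·0 = 17/5
Y2: (1/5)·7 + (2/5)·3 + (2/5)·2 = 17/5
Y3: (1/5)·8 + (2/5)·5 + (2/5)·4 = 26/5
Y4: (1/5)·2 + (2/5)·0 + (2/5)·3 = 8/5
Highest expected payoff is 26/5, from Y3.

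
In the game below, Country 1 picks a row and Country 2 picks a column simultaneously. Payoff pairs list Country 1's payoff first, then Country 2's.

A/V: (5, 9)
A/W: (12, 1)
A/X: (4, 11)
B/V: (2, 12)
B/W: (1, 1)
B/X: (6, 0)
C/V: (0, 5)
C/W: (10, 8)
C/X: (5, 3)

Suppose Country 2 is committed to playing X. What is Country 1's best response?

With Country 2 fixed at X, Country 1's payoffs are: A → 4, B → 6, C → 5.
The maximum is 6, achieved by B.

B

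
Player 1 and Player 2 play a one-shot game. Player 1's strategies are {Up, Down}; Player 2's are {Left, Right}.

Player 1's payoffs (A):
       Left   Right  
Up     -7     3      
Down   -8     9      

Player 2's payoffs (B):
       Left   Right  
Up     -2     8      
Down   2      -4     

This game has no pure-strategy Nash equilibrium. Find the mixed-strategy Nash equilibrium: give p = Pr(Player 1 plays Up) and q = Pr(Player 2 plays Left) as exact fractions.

p = 3/8, q = 6/7

Each player's mixing probability is pinned down by making the *other* player indifferent.
Player 2 indifferent between Left and Right: p·(-2) + (1−p)·2 = p·8 + (1−p)·(-4) ⟹ 2 + (-4)p = (-4) + 12p ⟹ p = 3/8.
Player 1 indifferent between Up and Down: q·(-7) + (1−q)·3 = q·(-8) + (1−q)·9 ⟹ 3 + (-10)q = 9 + (-17)q ⟹ q = 6/7.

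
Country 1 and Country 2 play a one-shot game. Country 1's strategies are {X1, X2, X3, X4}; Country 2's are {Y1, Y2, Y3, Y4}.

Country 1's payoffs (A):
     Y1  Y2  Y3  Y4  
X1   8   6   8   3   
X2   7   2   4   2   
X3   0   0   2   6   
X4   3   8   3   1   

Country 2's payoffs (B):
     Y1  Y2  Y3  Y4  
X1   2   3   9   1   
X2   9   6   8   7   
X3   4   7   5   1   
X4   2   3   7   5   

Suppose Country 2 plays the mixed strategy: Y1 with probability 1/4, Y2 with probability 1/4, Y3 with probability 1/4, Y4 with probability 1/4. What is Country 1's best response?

X1

Compute Country 1's expected payoff from each pure strategy against the given mix.
X1: (1/4)·8 + (1/4)·6 + (1/4)·8 + (1/4)·3 = 25/4
X2: (1/4)·7 + (1/4)·2 + (1/4)·4 + (1/4)·2 = 15/4
X3: (1/4)·0 + (1/4)·0 + (1/4)·2 + (1/4)·6 = 2
X4: (1/4)·3 + (1/4)·8 + (1/4)·3 + (1/4)·1 = 15/4
Highest expected payoff is 25/4, from X1.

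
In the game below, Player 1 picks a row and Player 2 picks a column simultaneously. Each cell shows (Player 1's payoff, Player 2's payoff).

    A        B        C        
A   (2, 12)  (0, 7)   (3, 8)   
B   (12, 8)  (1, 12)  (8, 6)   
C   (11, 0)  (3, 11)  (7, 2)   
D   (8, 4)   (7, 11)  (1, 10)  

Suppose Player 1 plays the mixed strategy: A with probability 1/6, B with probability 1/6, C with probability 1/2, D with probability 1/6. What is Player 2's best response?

Compute Player 2's expected payoff from each pure strategy against the given mix.
A: (1/6)·12 + (1/6)·8 + (1/2)·0 + (1/6)·4 = 4
B: (1/6)·7 + (1/6)·12 + (1/2)·11 + (1/6)·11 = 21/2
C: (1/6)·8 + (1/6)·6 + (1/2)·2 + (1/6)·10 = 5
Highest expected payoff is 21/2, from B.

B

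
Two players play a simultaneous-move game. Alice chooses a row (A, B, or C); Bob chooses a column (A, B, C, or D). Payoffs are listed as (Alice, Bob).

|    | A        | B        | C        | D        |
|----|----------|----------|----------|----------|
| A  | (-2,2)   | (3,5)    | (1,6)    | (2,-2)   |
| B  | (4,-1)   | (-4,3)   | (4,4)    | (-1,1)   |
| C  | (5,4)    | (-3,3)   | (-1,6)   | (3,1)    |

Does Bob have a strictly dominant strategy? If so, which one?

C

Check whether one of Bob's strategies beats all alternatives regardless of what the opponent does.
C strictly dominates: vs A: 6 > each of {2, 5, -2}; vs B: 4 > each of {-1, 3, 1}; vs C: 6 > each of {4, 3, 1}.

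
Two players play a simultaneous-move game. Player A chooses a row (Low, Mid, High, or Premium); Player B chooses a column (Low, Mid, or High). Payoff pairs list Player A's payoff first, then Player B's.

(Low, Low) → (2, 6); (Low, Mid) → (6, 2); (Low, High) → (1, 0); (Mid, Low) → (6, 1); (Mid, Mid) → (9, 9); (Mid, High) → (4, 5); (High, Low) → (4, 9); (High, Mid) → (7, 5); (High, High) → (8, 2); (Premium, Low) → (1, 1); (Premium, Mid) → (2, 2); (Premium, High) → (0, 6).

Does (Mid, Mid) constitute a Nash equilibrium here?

Yes

Holding Player B at Mid: Player A gets 9 from Mid, versus 6 from Low, 7 from High, 2 from Premium. No profitable deviation for Player A.
Holding Player A at Mid: Player B gets 9 from Mid, versus 1 from Low, 5 from High. No profitable deviation for Player B either.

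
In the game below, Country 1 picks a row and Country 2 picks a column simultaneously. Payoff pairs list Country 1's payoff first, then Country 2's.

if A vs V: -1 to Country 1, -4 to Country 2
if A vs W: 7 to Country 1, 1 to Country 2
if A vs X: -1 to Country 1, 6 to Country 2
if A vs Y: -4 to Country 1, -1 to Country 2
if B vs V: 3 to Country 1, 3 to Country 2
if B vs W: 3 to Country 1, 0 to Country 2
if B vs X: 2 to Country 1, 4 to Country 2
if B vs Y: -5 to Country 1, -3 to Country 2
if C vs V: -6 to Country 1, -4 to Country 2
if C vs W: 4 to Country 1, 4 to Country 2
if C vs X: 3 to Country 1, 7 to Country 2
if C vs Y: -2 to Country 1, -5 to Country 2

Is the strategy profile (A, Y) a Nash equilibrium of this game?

Holding Country 2 at Y: Country 1 gets -4 from A but could get -2 by switching to C. Country 1 has a profitable deviation.

No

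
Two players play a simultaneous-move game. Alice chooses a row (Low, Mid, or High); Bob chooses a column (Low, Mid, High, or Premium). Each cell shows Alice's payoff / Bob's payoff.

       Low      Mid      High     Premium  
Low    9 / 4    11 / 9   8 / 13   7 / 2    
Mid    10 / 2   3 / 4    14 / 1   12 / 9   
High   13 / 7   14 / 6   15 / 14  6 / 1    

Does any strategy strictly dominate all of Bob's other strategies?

None

A strategy is strictly dominant if it gives Bob a strictly higher payoff than every other strategy, against every choice by the opponent.
Low is not dominant: against Low, Mid gives 9 > 4.
Mid is not dominant: against Low, High gives 13 > 9.
High is not dominant: against Mid, Low gives 2 > 1.
Premium is not dominant: against Low, Low gives 4 > 2.
No single strategy is best against every opponent action.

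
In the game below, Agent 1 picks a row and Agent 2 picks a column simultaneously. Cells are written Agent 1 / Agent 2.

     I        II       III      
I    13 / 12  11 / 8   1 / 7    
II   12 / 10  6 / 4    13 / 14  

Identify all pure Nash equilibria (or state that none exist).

(I, I) and (II, III)

A profile is a Nash equilibrium when each player is best-responding to the other.
Agent 1's best responses — vs I: I (payoff 13); vs II: I (payoff 11); vs III: II (payoff 13).
Agent 2's best responses — vs I: I (payoff 12); vs II: III (payoff 14).
Mutual best responses occur at (I, I) and (II, III); at each, neither player gains by switching.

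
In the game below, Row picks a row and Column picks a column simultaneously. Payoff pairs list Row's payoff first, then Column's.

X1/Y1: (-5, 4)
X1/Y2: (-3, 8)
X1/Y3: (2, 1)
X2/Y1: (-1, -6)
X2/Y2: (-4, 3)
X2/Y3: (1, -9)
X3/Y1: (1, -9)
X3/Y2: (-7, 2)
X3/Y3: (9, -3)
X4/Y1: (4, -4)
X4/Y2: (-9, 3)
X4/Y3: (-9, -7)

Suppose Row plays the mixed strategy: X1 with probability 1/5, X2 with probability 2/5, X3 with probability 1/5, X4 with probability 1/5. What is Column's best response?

Column's best reply maximizes expected payoff against the mix.
Y1: (1/5)·4 + (2/5)·(-6) + (1/5)·(-9) + (1/5)·(-4) = -21/5
Y2: (1/5)·8 + (2/5)·3 + (1/5)·2 + (1/5)·3 = 19/5
Y3: (1/5)·1 + (2/5)·(-9) + (1/5)·(-3) + (1/5)·(-7) = -27/5
Highest expected payoff is 19/5, from Y2.

Y2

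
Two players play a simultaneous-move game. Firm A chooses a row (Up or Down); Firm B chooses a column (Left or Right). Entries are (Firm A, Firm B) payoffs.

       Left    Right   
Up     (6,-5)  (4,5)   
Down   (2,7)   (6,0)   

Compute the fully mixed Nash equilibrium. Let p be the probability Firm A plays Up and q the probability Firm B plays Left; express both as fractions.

p = 7/17, q = 1/3

In a mixed NE each player is indifferent between their pure strategies, so the opponent's mix sets the indifference.
Firm B indifferent between Left and Right: p·(-5) + (1−p)·7 = p·5 + (1−p)·0 ⟹ 7 + (-12)p = 0 + 5p ⟹ p = 7/17.
Firm A indifferent between Up and Down: q·6 + (1−q)·4 = q·2 + (1−q)·6 ⟹ 4 + 2q = 6 + (-4)q ⟹ q = 1/3.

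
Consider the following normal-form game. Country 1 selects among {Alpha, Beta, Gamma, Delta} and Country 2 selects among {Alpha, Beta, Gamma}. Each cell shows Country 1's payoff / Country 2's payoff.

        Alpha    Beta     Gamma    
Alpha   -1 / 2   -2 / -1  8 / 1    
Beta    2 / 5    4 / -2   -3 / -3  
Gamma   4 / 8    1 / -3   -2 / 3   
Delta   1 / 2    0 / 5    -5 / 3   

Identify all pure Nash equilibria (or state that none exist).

A profile is a Nash equilibrium when each player is best-responding to the other.
Country 1's best responses — vs Alpha: Gamma (payoff 4); vs Beta: Beta (payoff 4); vs Gamma: Alpha (payoff 8).
Country 2's best responses — vs Alpha: Alpha (payoff 2); vs Beta: Alpha (payoff 5); vs Gamma: Alpha (payoff 8); vs Delta: Beta (payoff 5).
The only mutual best response is (Gamma, Alpha); neither player gains by switching there.

(Gamma, Alpha)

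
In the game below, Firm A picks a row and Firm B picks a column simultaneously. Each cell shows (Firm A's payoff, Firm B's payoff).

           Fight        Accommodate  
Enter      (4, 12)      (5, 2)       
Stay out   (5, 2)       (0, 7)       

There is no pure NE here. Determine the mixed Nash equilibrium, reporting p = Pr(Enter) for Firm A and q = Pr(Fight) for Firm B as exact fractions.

p = 1/3, q = 5/6

Each player's mixing probability is pinned down by making the *other* player indifferent.
Firm B indifferent between Fight and Accommodate: p·12 + (1−p)·2 = p·2 + (1−p)·7 ⟹ 2 + 10p = 7 + (-5)p ⟹ p = 1/3.
Firm A indifferent between Enter and Stay out: q·4 + (1−q)·5 = q·5 + (1−q)·0 ⟹ 5 + (-1)q = 0 + 5q ⟹ q = 5/6.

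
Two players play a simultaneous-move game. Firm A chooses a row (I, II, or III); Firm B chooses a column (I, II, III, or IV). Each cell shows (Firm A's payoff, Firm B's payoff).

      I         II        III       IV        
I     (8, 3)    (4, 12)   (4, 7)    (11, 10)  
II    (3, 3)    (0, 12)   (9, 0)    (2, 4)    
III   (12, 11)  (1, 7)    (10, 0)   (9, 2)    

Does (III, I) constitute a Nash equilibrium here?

Holding Firm B at I: Firm A gets 12 from III, versus 8 from I, 3 from II. No profitable deviation for Firm A.
Holding Firm A at III: Firm B gets 11 from I, versus 7 from II, 0 from III, 2 from IV. No profitable deviation for Firm B either.

Yes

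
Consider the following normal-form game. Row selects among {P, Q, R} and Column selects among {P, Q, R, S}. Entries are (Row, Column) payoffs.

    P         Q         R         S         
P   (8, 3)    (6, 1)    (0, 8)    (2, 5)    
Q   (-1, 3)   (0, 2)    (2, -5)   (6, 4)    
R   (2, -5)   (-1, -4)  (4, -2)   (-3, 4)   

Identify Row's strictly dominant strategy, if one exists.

No strictly dominant strategy

Check whether one of Row's strategies beats all alternatives regardless of what the opponent does.
P is not dominant: against R, Q gives 2 > 0.
Q is not dominant: against P, P gives 8 > -1.
R is not dominant: against P, P gives 8 > 2.
No single strategy is best against every opponent action.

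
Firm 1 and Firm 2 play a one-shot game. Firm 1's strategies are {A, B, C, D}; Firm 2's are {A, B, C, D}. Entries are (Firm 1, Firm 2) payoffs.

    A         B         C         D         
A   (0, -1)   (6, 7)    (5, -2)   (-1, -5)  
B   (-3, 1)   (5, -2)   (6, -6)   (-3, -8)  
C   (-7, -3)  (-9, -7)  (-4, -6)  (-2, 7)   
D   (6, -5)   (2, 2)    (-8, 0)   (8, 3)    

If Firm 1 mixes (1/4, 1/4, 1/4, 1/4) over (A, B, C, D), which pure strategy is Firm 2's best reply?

Firm 2's best reply maximizes expected payoff against the mix.
A: (1/4)·(-1) + (1/4)·1 + (1/4)·(-3) + (1/4)·(-5) = -2
B: (1/4)·7 + (1/4)·(-2) + (1/4)·(-7) + (1/4)·2 = 0
C: (1/4)·(-2) + (1/4)·(-6) + (1/4)·(-6) + (1/4)·0 = -7/2
D: (1/4)·(-5) + (1/4)·(-8) + (1/4)·7 + (1/4)·3 = -3/4
Highest expected payoff is 0, from B.

B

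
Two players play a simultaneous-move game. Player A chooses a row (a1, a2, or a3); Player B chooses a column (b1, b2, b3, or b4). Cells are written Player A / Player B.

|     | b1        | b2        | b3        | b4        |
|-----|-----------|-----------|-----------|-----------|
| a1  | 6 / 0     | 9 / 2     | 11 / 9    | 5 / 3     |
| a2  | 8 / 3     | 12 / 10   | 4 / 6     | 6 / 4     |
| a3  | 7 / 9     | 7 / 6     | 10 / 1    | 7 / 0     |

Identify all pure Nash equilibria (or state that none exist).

Check mutual best responses: a cell is a NE iff neither player can gain by unilaterally deviating.
Player A's best responses — vs b1: a2 (payoff 8); vs b2: a2 (payoff 12); vs b3: a1 (payoff 11); vs b4: a3 (payoff 7).
Player B's best responses — vs a1: b3 (payoff 9); vs a2: b2 (payoff 10); vs a3: b1 (payoff 9).
Mutual best responses occur at (a1, b3) and (a2, b2); at each, neither player gains by switching.

(a1, b3) and (a2, b2)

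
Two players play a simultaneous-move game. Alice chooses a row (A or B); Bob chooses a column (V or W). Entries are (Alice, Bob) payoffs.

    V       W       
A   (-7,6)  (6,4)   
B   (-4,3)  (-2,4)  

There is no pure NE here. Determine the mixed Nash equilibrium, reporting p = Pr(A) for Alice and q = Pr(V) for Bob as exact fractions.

Each player's mixing probability is pinned down by making the *other* player indifferent.
Bob indifferent between V and W: p·6 + (1−p)·3 = p·4 + (1−p)·4 ⟹ 3 + 3p = 4 + 0p ⟹ p = 1/3.
Alice indifferent between A and B: q·(-7) + (1−q)·6 = q·(-4) + (1−q)·(-2) ⟹ 6 + (-13)q = (-2) + (-2)q ⟹ q = 8/11.

p = 1/3, q = 8/11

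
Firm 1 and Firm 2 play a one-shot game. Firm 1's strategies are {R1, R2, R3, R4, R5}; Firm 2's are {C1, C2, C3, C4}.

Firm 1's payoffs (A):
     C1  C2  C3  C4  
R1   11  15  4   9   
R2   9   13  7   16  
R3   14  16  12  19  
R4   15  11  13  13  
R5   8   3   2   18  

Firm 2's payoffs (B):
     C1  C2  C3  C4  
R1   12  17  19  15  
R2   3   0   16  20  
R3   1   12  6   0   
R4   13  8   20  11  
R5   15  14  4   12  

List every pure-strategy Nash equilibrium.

Check mutual best responses: a cell is a NE iff neither player can gain by unilaterally deviating.
Firm 1's best responses — vs C1: R4 (payoff 15); vs C2: R3 (payoff 16); vs C3: R4 (payoff 13); vs C4: R3 (payoff 19).
Firm 2's best responses — vs R1: C3 (payoff 19); vs R2: C4 (payoff 20); vs R3: C2 (payoff 12); vs R4: C3 (payoff 20); vs R5: C1 (payoff 15).
Mutual best responses occur at (R3, C2) and (R4, C3); at each, neither player gains by switching.

(R3, C2) and (R4, C3)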